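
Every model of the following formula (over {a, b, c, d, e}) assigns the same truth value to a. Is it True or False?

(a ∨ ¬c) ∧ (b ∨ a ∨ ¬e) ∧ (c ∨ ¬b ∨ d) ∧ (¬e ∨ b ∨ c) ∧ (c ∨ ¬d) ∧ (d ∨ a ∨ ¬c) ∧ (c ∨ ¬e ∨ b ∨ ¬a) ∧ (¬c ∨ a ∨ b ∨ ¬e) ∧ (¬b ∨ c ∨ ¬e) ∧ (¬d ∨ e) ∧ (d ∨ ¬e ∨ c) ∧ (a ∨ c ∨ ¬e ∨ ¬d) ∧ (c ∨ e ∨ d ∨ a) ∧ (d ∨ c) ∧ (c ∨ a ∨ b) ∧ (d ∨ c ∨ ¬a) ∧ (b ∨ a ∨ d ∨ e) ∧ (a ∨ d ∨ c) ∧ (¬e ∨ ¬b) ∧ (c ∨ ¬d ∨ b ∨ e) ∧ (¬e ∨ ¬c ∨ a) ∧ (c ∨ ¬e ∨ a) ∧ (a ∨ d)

True

Suppose a = False.
From the singleton clause (¬c), c = False.
From the singleton clause (¬d), d = False.
That conflicts with the unit clause (d).
So every satisfying assignment has a = True.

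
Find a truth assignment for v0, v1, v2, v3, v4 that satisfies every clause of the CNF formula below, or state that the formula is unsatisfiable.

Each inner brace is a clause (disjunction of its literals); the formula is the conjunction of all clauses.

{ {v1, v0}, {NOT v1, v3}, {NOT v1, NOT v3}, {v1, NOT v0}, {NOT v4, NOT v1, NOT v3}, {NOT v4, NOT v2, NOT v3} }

Case v1 = true:
The clause (v3) is unit, so v3 = true.
That conflicts with the unit clause (NOT v3).
Backtrack on v1: now try v1 = false.
The clause (v0) is unit, so v0 = true.
That conflicts with the unit clause (NOT v0).
Both values of v1 lead to a conflict.

UNSATISFIABLE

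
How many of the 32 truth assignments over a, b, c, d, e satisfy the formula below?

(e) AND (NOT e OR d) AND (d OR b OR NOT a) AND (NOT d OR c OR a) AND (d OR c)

6

There are 2^5 = 32 truth assignments over (a, b, c, d, e).
Split on d. With d = true, the clauses containing d are satisfied and NOT d drops from the rest; 6 of the 2^4 = 16 assignments to the other variables satisfy what remains.
With d = false, by the same count on the reduced clause set, 0 assignments work.
Total: 6 + 0 = 6.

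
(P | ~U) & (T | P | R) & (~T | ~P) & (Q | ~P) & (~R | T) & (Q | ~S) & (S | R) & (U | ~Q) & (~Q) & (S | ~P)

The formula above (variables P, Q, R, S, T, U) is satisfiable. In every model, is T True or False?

True

Suppose T = 0.
The clause (~R) is unit, so R = 0.
The clause (P) is unit, so P = 1.
The clause (Q) is unit, so Q = 1.
But (~Q) is also a unit clause — contradiction.
So every satisfying assignment has T = True.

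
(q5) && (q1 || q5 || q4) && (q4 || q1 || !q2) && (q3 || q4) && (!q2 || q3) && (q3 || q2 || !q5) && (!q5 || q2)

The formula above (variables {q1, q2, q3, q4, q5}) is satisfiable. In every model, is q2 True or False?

True

Suppose q2 = false.
Unit clause (q5) forces q5 = true.
Now (!q5) is unsatisfied and unit — conflict.
So every satisfying assignment has q2 = True.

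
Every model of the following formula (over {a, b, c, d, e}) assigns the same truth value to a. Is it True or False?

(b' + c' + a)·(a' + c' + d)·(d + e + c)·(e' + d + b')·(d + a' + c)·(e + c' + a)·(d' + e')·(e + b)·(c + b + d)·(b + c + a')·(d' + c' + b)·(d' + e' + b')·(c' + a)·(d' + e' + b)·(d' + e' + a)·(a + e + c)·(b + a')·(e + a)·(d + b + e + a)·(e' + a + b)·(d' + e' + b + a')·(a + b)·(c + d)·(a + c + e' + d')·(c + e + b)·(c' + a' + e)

True

Suppose a = 0.
The clause (c') is unit, so c = 0.
The clause (e) is unit, so e = 1.
The clause (d') is unit, so d = 0.
But (d) is also a unit clause — contradiction.
So every satisfying assignment has a = True.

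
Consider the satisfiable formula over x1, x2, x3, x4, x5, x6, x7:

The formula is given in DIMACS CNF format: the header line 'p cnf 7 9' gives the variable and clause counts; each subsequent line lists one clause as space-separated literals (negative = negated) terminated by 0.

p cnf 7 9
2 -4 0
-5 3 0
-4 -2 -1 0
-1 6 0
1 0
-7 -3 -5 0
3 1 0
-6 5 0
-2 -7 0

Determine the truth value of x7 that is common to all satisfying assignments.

False

Suppose x7 = True.
(x1) alone gives x1 = True.
(x6) alone gives x6 = True.
(x5) alone gives x5 = True.
(x3) alone gives x3 = True.
Now (¬x3) is unsatisfied and unit — conflict.
So every satisfying assignment has x7 = False.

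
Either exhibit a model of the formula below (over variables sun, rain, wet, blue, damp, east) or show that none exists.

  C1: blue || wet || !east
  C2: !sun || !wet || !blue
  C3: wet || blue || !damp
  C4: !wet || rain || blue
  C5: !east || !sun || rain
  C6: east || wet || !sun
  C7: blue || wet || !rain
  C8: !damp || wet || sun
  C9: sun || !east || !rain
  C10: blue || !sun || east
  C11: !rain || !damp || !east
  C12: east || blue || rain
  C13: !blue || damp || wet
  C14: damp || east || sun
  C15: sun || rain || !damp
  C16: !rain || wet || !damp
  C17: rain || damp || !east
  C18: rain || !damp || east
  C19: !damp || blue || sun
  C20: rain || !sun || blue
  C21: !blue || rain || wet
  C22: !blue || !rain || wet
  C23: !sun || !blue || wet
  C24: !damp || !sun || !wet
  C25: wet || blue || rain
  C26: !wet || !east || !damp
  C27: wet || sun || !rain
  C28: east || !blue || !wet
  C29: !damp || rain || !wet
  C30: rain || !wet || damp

sun: true,  rain: true,  wet: true,  blue: false,  damp: false,  east: true

Branch on blue: set blue = false.
Branch on wet: set wet = true.
From the singleton clause (rain), rain = true.
Branch on sun: set sun = true.
From the singleton clause (east), east = true.
From the singleton clause (!damp), damp = false.
Every clause now holds.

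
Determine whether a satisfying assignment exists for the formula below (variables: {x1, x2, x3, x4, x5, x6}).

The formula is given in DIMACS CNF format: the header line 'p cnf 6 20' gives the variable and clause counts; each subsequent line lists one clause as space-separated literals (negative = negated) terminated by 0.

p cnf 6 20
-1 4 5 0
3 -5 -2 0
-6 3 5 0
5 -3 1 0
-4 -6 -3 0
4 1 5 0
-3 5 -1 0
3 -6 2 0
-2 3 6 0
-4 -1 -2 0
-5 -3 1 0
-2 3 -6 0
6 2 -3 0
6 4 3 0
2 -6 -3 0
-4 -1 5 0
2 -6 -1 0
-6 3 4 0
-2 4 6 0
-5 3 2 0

Try x1 = False.
Try x5 = False.
Unit clause (¬x3) forces x3 = False.
Unit clause (¬x6) forces x6 = False.
Unit clause (x4) forces x4 = True.
Unit clause (¬x2) forces x2 = False.
This assignment satisfies each clause.
A satisfying assignment: x1: False, x2: False, x3: False, x4: True, x5: False, x6: False.

Yes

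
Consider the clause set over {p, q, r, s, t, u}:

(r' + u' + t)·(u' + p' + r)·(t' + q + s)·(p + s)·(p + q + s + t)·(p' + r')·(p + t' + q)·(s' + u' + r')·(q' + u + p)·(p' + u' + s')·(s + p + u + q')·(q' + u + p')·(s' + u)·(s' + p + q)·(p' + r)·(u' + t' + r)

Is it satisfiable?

Branch on p: set p = 0.
(s) alone gives s = 1.
(u) alone gives u = 1.
(r') alone gives r = 0.
(q) alone gives q = 1.
(t') alone gives t = 0.
This assignment satisfies each clause.
A satisfying assignment: p=0, q=1, r=0, s=1, t=0, u=1.

Yes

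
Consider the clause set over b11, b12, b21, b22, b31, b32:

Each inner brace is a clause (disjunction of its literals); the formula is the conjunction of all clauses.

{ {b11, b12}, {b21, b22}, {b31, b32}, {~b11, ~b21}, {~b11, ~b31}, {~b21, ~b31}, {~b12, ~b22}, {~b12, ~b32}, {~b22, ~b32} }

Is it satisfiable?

Branch on b11: set b11 = 1.
Unit clause (~b21) forces b21 = 0.
Unit clause (b22) forces b22 = 1.
Unit clause (~b31) forces b31 = 0.
Unit clause (b32) forces b32 = 1.
But (~b32) is also a unit clause — contradiction.
So b11 must be the other value — set b11 = 0.
Unit clause (b12) forces b12 = 1.
Unit clause (~b22) forces b22 = 0.
Unit clause (b21) forces b21 = 1.
Unit clause (~b31) forces b31 = 0.
Unit clause (b32) forces b32 = 1.
But (~b32) is also a unit clause — contradiction.
Neither b11 = 1 nor b11 = 0 works.
No assignment satisfies every clause.

Unsatisfiable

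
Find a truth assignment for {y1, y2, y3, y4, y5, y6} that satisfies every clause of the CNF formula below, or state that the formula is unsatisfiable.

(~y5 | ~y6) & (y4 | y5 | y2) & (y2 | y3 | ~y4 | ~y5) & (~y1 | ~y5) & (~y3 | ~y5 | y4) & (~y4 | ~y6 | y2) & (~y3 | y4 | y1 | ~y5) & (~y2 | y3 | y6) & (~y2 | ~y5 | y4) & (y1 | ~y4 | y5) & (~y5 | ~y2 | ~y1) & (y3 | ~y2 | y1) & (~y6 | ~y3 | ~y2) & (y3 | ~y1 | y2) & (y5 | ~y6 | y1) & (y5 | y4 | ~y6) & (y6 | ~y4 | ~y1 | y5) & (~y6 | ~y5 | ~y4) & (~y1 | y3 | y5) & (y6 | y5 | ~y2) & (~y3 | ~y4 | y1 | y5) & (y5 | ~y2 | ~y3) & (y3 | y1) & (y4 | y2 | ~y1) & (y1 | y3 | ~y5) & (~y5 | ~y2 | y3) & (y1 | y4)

y1=0, y2=1, y3=1, y4=1, y5=1, y6=0

Branch on y5: set y5 = 1.
(~y6) alone gives y6 = 0.
(~y1) alone gives y1 = 0.
(y3) alone gives y3 = 1.
(y4) alone gives y4 = 1.
Every clause is now satisfied; y2 is unconstrained.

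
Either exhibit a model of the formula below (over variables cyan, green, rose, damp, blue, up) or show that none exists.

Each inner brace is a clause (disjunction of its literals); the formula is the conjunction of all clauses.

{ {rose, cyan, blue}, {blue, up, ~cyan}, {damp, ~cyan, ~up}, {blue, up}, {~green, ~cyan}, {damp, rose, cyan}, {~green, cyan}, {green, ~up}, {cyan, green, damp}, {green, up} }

Suppose blue = 1.
Suppose green = 0.
(~up) alone gives up = 0.
That conflicts with the unit clause (up).
Backtrack on green: now try green = 1.
(~cyan) alone gives cyan = 0.
That conflicts with the unit clause (cyan).
Both values of green lead to a conflict.
Backtrack on blue: now try blue = 0.
(up) alone gives up = 1.
(green) alone gives green = 1.
(~cyan) alone gives cyan = 0.
That conflicts with the unit clause (cyan).
Both values of blue lead to a conflict.

UNSATISFIABLE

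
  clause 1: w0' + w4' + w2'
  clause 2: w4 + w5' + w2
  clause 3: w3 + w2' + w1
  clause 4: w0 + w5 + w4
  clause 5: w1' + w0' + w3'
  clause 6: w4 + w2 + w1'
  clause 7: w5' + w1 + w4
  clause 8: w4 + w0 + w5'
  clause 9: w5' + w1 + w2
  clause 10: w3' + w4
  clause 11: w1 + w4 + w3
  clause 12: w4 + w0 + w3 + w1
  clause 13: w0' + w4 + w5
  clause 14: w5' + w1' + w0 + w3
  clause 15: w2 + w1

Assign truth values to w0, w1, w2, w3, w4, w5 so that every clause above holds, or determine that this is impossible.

w0 ↦ 1,  w1 ↦ 1,  w2 ↦ 0,  w3 ↦ 0,  w4 ↦ 1,  w5 ↦ 0

Branch on w3: set w3 = 0.
Branch on w2: set w2 = 0.
The clause (w1) is unit, so w1 = 1.
The clause (w4) is unit, so w4 = 1.
Branch on w5: set w5 = 0.
No clause remains; w0 is free.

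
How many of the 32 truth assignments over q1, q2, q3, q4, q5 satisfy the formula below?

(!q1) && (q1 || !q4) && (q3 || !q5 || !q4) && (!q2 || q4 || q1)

4

There are 2^5 = 32 truth assignments over (q1, q2, q3, q4, q5).
Split on q1. With q1 = true, the clauses containing q1 are satisfied and !q1 drops from the rest; 0 of the 2^4 = 16 assignments to the other variables satisfy what remains.
With q1 = false, by the same count on the reduced clause set, 4 assignments work.
(One model: q1=F, q2=F, q3=F, q4=F, q5=F.)
Total: 0 + 4 = 4.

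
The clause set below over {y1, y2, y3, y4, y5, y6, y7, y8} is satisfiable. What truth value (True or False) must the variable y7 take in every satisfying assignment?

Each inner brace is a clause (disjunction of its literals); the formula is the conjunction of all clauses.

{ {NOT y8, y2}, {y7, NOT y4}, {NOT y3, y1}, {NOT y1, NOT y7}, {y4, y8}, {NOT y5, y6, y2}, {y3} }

Suppose y7 = true.
From the singleton clause (NOT y1), y1 = false.
From the singleton clause (NOT y3), y3 = false.
But (y3) is also a unit clause — contradiction.
So every satisfying assignment has y7 = False.

False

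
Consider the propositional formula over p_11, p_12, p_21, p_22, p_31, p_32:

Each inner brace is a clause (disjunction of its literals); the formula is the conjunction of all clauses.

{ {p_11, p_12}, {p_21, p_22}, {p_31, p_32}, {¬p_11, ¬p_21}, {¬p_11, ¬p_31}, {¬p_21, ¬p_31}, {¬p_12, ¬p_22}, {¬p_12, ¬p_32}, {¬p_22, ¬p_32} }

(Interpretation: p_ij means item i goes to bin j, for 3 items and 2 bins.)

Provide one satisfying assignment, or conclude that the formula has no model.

UNSATISFIABLE

Case p_11 = True:
From the singleton clause (¬p_21), p_21 = False.
From the singleton clause (p_22), p_22 = True.
From the singleton clause (¬p_31), p_31 = False.
From the singleton clause (p_32), p_32 = True.
Now (¬p_32) is unsatisfied and unit — conflict.
That branch fails; take p_11 = False instead.
From the singleton clause (p_12), p_12 = True.
From the singleton clause (¬p_22), p_22 = False.
From the singleton clause (p_21), p_21 = True.
From the singleton clause (¬p_31), p_31 = False.
From the singleton clause (p_32), p_32 = True.
Now (¬p_32) is unsatisfied and unit — conflict.
Both values of p_11 lead to a conflict.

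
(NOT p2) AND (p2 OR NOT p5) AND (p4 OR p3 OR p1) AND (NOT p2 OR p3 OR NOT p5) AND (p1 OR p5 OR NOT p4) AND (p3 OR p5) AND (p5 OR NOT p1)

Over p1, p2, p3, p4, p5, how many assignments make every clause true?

There are 2^5 = 32 truth assignments over (p1, p2, p3, p4, p5).
Split on p5. With p5 = true, the clauses containing p5 are satisfied and NOT p5 drops from the rest; 0 of the 2^4 = 16 assignments to the other variables satisfy what remains.
With p5 = false, by the same count on the reduced clause set, 1 assignment works.
Total: 0 + 1 = 1.

1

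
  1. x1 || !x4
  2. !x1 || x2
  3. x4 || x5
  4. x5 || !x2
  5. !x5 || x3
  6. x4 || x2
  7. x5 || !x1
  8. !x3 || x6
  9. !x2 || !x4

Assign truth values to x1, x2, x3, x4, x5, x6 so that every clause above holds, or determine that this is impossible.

x1=true, x2=true, x3=true, x4=false, x5=true, x6=true

Suppose x1 = true.
From the singleton clause (x2), x2 = true.
From the singleton clause (x5), x5 = true.
From the singleton clause (x3), x3 = true.
From the singleton clause (x6), x6 = true.
From the singleton clause (!x4), x4 = false.
This assignment satisfies each clause.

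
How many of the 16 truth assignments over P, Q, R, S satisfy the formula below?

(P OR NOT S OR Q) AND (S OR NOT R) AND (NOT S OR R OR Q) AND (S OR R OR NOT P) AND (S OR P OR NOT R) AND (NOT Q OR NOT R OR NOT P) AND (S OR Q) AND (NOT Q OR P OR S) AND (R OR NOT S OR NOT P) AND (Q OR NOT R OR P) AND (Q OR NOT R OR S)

3

There are 2^4 = 16 truth assignments over (P, Q, R, S).
Check each against the 11 clauses (columns in the order P, Q, R, S):
  F F F F  ✗ fails (S OR Q)
  F F F T  ✗ fails (P OR NOT S OR Q)
  F F T F  ✗ fails (S OR NOT R)
  F F T T  ✗ fails (P OR NOT S OR Q)
  F T F F  ✗ fails (NOT Q OR P OR S)
  F T F T  ✓ satisfies all
  F T T F  ✗ fails (S OR NOT R)
  F T T T  ✓ satisfies all
  T F F F  ✗ fails (S OR R OR NOT P)
  T F F T  ✗ fails (NOT S OR R OR Q)
  T F T F  ✗ fails (S OR NOT R)
  T F T T  ✓ satisfies all
  T T F F  ✗ fails (S OR R OR NOT P)
  T T F T  ✗ fails (R OR NOT S OR NOT P)
  T T T F  ✗ fails (S OR NOT R)
  T T T T  ✗ fails (NOT Q OR NOT R OR NOT P)
3 of the 16 rows are models.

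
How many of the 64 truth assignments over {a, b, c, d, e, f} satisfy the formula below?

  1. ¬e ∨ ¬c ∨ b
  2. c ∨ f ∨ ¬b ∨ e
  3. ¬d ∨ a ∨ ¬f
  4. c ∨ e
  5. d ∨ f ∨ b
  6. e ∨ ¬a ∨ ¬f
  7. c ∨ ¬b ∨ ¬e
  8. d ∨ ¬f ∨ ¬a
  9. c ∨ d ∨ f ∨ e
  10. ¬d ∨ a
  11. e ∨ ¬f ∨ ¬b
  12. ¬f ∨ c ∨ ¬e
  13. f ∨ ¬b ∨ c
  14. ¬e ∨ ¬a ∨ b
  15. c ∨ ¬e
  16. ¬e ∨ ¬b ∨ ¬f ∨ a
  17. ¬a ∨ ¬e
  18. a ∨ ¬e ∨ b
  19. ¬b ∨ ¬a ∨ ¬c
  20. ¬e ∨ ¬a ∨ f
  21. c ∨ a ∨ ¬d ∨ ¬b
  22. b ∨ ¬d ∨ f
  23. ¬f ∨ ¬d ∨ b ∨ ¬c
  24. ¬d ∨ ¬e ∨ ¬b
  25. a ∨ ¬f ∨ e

There are 2^6 = 64 truth assignments over (a, b, c, d, e, f).
Split on b. With b = True, the clauses containing b are satisfied and ¬b drops from the rest; 2 of the 2^5 = 32 assignments to the other variables satisfy what remains.
With b = False, by the same count on the reduced clause set, 0 assignments work.
Total: 2 + 0 = 2.

2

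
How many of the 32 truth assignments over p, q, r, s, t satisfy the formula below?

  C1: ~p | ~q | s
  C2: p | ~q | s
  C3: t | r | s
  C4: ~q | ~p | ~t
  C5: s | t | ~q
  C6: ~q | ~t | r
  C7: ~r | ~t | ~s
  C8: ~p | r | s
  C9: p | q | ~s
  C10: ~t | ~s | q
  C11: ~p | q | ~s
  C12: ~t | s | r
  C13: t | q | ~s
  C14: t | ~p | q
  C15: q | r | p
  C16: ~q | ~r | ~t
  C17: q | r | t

There are 2^5 = 32 truth assignments over (p, q, r, s, t).
Split on t. With t = 1, the clauses containing t are satisfied and ~t drops from the rest; 2 of the 2^4 = 16 assignments to the other variables satisfy what remains.
With t = 0, by the same count on the reduced clause set, 5 assignments work.
Total: 2 + 5 = 7.

7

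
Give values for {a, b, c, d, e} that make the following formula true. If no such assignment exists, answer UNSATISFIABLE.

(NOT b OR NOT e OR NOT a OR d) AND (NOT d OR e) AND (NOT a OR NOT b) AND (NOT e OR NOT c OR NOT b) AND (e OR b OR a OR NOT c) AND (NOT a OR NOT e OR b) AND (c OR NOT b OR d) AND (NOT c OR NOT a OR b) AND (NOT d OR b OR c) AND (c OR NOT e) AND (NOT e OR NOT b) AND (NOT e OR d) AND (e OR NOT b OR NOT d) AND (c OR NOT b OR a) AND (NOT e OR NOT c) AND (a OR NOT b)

a=false, b=false, c=false, d=false, e=false

Suppose d = false.
Unit clause (NOT e) forces e = false.
Suppose a = false.
Unit clause (NOT b) forces b = false.
Unit clause (NOT c) forces c = false.
All clauses are satisfied.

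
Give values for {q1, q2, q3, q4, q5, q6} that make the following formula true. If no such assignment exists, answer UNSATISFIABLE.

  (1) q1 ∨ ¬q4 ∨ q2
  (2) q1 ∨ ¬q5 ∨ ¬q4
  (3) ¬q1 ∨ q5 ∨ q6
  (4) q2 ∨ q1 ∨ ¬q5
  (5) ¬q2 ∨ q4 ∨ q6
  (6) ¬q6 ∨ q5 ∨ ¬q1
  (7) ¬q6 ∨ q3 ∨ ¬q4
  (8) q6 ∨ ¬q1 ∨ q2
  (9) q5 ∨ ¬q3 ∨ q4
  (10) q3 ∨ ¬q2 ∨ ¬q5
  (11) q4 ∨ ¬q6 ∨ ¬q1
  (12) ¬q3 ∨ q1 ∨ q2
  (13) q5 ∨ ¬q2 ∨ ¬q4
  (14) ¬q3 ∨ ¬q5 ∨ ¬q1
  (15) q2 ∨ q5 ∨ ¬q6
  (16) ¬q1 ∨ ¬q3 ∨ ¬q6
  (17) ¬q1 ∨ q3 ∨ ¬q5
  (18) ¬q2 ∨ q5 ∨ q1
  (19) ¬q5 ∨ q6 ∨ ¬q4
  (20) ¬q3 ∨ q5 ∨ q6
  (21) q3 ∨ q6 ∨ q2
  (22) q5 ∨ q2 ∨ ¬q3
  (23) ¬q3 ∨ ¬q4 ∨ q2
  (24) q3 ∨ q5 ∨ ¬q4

q1: False, q2: True, q3: True, q4: False, q5: True, q6: True

Branch on q1: set q1 = False.
Branch on q4: set q4 = False.
Branch on q2: set q2 = True.
(q6) alone gives q6 = True.
(q5) alone gives q5 = True.
(q3) alone gives q3 = True.
Every clause now holds.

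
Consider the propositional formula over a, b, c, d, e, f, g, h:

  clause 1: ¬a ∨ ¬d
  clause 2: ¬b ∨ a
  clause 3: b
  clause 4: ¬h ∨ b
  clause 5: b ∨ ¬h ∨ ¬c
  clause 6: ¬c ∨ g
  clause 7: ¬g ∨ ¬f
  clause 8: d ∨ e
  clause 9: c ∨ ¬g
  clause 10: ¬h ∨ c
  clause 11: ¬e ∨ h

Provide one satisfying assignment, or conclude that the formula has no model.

The clause (b) is unit, so b = True.
The clause (a) is unit, so a = True.
The clause (¬d) is unit, so d = False.
The clause (e) is unit, so e = True.
The clause (h) is unit, so h = True.
The clause (c) is unit, so c = True.
The clause (g) is unit, so g = True.
The clause (¬f) is unit, so f = False.
All clauses are satisfied.

a ↦ True, b ↦ True, c ↦ True, d ↦ False, e ↦ True, f ↦ False, g ↦ True, h ↦ True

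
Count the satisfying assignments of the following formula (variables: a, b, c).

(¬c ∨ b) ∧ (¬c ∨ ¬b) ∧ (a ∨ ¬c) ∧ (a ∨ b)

3

There are 2^3 = 8 truth assignments over (a, b, c).
Check each against the 4 clauses (columns in the order a, b, c):
  F F F  ✗ fails (a ∨ b)
  F F T  ✗ fails (¬c ∨ b)
  F T F  ✓ satisfies all
  F T T  ✗ fails (¬c ∨ ¬b)
  T F F  ✓ satisfies all
  T F T  ✗ fails (¬c ∨ b)
  T T F  ✓ satisfies all
  T T T  ✗ fails (¬c ∨ ¬b)
3 of the 8 rows are models.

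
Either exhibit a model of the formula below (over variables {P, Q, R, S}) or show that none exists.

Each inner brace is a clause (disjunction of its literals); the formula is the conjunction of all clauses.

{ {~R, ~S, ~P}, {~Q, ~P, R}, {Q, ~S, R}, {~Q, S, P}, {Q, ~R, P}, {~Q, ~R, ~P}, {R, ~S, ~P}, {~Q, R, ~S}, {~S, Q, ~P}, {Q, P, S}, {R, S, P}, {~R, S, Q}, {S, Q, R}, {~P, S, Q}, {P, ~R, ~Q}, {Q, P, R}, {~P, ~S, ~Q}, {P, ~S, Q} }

UNSATISFIABLE

Try R = 0.
Try Q = 0.
The clause (~S) is unit, so S = 0.
That conflicts with the unit clause (S).
Undo Q and try Q = 1.
The clause (~P) is unit, so P = 0.
The clause (S) is unit, so S = 1.
That conflicts with the unit clause (~S).
Neither Q = 1 nor Q = 0 works.
Undo R and try R = 1.
Try S = 0.
The clause (Q) is unit, so Q = 1.
The clause (P) is unit, so P = 1.
That conflicts with the unit clause (~P).
Undo S and try S = 1.
The clause (~P) is unit, so P = 0.
The clause (Q) is unit, so Q = 1.
That conflicts with the unit clause (~Q).
Neither S = 1 nor S = 0 works.
Neither R = 1 nor R = 0 works.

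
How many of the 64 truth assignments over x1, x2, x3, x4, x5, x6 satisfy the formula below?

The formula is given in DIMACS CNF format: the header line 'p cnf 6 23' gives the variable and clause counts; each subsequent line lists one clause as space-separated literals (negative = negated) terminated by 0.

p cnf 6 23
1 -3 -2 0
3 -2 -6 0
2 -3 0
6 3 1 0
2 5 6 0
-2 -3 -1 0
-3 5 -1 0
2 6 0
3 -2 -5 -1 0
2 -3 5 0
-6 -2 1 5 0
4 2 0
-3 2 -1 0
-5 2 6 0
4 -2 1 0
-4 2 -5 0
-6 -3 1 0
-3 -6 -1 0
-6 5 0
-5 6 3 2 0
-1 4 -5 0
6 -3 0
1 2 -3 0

There are 2^6 = 64 truth assignments over (x1, x2, x3, x4, x5, x6).
Split on x3. With x3 = True, the clauses containing x3 are satisfied and ¬x3 drops from the rest; 0 of the 2^5 = 32 assignments to the other variables satisfy what remains.
With x3 = False, by the same count on the reduced clause set, 2 assignments work.
Total: 0 + 2 = 2.

2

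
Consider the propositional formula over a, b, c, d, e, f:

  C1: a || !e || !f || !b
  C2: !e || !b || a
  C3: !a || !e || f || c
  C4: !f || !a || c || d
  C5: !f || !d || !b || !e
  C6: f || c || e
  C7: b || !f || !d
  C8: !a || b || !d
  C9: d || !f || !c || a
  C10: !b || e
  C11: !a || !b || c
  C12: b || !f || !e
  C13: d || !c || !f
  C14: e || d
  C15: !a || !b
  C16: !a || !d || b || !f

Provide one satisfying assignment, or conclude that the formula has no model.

Try b = false.
Try f = false.
Try c = true.
Try a = false.
Try e = true.
Every clause is now satisfied; d is unconstrained.

a=false,  b=false,  c=true,  d=true,  e=true,  f=false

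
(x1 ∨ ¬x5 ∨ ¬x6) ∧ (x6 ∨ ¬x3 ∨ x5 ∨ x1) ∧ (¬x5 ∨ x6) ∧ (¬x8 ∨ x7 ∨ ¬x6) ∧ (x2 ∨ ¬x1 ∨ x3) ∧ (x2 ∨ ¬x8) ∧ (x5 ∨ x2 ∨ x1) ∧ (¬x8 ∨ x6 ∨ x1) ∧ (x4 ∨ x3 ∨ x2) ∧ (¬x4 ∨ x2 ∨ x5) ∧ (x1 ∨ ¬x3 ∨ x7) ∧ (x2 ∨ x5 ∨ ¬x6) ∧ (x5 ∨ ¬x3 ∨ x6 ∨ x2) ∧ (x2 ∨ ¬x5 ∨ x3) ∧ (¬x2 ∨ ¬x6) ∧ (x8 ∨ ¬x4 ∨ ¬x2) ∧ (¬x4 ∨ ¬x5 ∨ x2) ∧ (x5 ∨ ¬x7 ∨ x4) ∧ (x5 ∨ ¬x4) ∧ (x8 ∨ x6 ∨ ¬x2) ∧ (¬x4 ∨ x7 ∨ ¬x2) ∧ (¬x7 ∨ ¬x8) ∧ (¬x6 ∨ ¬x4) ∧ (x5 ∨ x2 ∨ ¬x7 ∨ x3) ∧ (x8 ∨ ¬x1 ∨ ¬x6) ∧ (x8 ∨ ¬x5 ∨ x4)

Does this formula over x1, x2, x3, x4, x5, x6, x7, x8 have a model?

Try x5 = False.
The clause (¬x4) is unit, so x4 = False.
The clause (¬x7) is unit, so x7 = False.
Try x8 = True.
The clause (¬x6) is unit, so x6 = False.
The clause (x2) is unit, so x2 = True.
The clause (x1) is unit, so x1 = True.
All clauses hold; x3 can take either value.
A satisfying assignment: x1 ↦ True,  x2 ↦ True,  x3 ↦ True,  x4 ↦ False,  x5 ↦ False,  x6 ↦ False,  x7 ↦ False,  x8 ↦ True.

Yes, satisfiable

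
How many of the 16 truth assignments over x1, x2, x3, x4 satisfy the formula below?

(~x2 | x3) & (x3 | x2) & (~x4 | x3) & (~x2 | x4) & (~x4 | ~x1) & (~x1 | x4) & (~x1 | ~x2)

3

There are 2^4 = 16 truth assignments over (x1, x2, x3, x4).
Split on x3. With x3 = 1, the clauses containing x3 are satisfied and ~x3 drops from the rest; 3 of the 2^3 = 8 assignments to the other variables satisfy what remains.
With x3 = 0, by the same count on the reduced clause set, 0 assignments work.
(One model: x1=F, x2=F, x3=T, x4=F.)
Total: 3 + 0 = 3.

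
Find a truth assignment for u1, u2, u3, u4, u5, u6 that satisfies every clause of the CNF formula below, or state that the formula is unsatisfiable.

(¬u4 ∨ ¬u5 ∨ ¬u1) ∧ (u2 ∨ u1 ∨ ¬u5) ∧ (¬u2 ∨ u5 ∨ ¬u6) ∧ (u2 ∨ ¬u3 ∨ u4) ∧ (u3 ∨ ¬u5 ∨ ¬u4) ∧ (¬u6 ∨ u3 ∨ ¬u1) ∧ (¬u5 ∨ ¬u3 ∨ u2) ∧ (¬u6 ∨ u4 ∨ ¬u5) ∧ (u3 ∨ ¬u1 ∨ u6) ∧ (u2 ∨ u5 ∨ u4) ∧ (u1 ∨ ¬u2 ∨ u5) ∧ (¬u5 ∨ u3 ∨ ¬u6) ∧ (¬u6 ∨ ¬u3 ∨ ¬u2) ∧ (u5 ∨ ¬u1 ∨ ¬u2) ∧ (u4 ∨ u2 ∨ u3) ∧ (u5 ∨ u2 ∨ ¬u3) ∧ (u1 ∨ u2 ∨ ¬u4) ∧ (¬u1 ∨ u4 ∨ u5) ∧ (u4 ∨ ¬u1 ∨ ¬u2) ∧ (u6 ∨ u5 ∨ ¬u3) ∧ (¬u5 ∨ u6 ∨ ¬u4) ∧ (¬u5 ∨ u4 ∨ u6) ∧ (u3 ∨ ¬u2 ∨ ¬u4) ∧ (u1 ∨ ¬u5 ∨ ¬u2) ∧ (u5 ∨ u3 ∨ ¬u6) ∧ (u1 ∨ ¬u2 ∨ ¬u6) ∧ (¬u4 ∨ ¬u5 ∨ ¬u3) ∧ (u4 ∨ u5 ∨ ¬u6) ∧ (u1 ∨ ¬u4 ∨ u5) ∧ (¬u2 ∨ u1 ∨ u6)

UNSATISFIABLE

Suppose u4 = False.
Suppose u2 = True.
Unit clause (¬u1) forces u1 = False.
Unit clause (u5) forces u5 = True.
Now (¬u5) is unsatisfied and unit — conflict.
Backtrack on u2: now try u2 = False.
Unit clause (¬u3) forces u3 = False.
Now (u3) is unsatisfied and unit — conflict.
Either choice for u2 ends in contradiction.
Backtrack on u4: now try u4 = True.
Suppose u5 = False.
Unit clause (u1) forces u1 = True.
Unit clause (¬u2) forces u2 = False.
Unit clause (¬u3) forces u3 = False.
Unit clause (¬u6) forces u6 = False.
Now (u6) is unsatisfied and unit — conflict.
Backtrack on u5: now try u5 = True.
Unit clause (¬u1) forces u1 = False.
Unit clause (u2) forces u2 = True.
Now (¬u2) is unsatisfied and unit — conflict.
Either choice for u5 ends in contradiction.
Either choice for u4 ends in contradiction.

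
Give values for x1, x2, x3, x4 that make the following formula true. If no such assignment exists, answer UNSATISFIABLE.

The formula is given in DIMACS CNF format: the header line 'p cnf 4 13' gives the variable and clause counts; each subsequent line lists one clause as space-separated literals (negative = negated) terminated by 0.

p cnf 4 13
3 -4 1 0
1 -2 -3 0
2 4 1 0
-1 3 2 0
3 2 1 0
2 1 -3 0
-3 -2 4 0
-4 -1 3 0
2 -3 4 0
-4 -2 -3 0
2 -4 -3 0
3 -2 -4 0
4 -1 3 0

Case x3 = False:
Case x4 = False:
(¬x1) alone gives x1 = False.
(x2) alone gives x2 = True.
All clauses are satisfied.

x1 ↦ False,  x2 ↦ True,  x3 ↦ False,  x4 ↦ False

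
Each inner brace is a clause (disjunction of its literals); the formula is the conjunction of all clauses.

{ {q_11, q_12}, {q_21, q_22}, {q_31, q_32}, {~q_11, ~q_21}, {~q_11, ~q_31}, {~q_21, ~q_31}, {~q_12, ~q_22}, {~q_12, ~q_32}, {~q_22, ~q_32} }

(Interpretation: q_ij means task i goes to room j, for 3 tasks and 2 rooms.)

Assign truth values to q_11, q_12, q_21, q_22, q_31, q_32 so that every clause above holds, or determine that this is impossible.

Try q_11 = 1.
Unit clause (~q_21) forces q_21 = 0.
Unit clause (q_22) forces q_22 = 1.
Unit clause (~q_31) forces q_31 = 0.
Unit clause (q_32) forces q_32 = 1.
Now (~q_32) is unsatisfied and unit — conflict.
Backtrack on q_11: now try q_11 = 0.
Unit clause (q_12) forces q_12 = 1.
Unit clause (~q_22) forces q_22 = 0.
Unit clause (q_21) forces q_21 = 1.
Unit clause (~q_31) forces q_31 = 0.
Unit clause (q_32) forces q_32 = 1.
Now (~q_32) is unsatisfied and unit — conflict.
Either choice for q_11 ends in contradiction.

UNSATISFIABLE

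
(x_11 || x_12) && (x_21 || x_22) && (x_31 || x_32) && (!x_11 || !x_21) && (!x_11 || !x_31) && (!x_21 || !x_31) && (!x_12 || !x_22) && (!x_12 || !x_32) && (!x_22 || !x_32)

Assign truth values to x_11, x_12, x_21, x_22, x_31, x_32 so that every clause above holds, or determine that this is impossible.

Case x_11 = true:
Unit clause (!x_21) forces x_21 = false.
Unit clause (x_22) forces x_22 = true.
Unit clause (!x_31) forces x_31 = false.
Unit clause (x_32) forces x_32 = true.
But (!x_32) is also a unit clause — contradiction.
That branch fails; take x_11 = false instead.
Unit clause (x_12) forces x_12 = true.
Unit clause (!x_22) forces x_22 = false.
Unit clause (x_21) forces x_21 = true.
Unit clause (!x_31) forces x_31 = false.
Unit clause (x_32) forces x_32 = true.
But (!x_32) is also a unit clause — contradiction.
Either choice for x_11 ends in contradiction.

UNSATISFIABLE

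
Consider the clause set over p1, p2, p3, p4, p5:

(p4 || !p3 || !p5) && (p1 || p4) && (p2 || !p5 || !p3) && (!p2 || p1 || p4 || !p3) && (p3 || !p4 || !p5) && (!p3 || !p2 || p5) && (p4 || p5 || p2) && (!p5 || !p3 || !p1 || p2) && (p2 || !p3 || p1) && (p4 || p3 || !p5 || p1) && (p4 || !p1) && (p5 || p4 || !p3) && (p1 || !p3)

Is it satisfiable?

Case p1 = true:
Unit clause (p4) forces p4 = true.
Case p3 = true:
Case p2 = false:
Unit clause (!p5) forces p5 = false.
This assignment satisfies each clause.
A satisfying assignment: p1 ↦ true, p2 ↦ false, p3 ↦ true, p4 ↦ true, p5 ↦ false.

Yes, satisfiable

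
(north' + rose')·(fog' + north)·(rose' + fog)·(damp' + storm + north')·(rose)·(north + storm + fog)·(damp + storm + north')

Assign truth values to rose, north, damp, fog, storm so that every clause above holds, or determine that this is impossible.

UNSATISFIABLE

From the singleton clause (rose), rose = 1.
From the singleton clause (north'), north = 0.
From the singleton clause (fog'), fog = 0.
Now (fog) is unsatisfied and unit — conflict.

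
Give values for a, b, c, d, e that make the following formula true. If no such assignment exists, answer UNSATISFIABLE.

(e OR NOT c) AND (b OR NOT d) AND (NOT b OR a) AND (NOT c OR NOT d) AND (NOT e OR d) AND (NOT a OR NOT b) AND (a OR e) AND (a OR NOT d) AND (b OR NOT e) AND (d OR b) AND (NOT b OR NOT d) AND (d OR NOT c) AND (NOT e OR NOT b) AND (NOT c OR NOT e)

UNSATISFIABLE

Case e = true:
From the singleton clause (d), d = true.
From the singleton clause (b), b = true.
That conflicts with the unit clause (NOT b).
Undo e and try e = false.
From the singleton clause (NOT c), c = false.
From the singleton clause (a), a = true.
From the singleton clause (NOT b), b = false.
From the singleton clause (NOT d), d = false.
That conflicts with the unit clause (d).
Either choice for e ends in contradiction.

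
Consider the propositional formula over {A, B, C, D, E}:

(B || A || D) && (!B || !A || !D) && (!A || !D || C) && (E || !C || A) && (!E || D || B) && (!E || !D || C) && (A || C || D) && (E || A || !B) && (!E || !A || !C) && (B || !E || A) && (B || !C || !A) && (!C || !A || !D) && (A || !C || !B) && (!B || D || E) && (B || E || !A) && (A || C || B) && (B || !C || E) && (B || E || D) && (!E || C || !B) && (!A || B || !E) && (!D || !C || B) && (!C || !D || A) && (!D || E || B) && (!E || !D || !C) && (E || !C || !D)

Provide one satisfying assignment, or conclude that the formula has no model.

UNSATISFIABLE

Try B = true.
Try A = false.
From the singleton clause (E), E = true.
From the singleton clause (!C), C = false.
That conflicts with the unit clause (C).
Backtrack on A: now try A = true.
From the singleton clause (!D), D = false.
From the singleton clause (E), E = true.
From the singleton clause (!C), C = false.
That conflicts with the unit clause (C).
Either choice for A ends in contradiction.
Backtrack on B: now try B = false.
Try A = true.
From the singleton clause (!C), C = false.
From the singleton clause (!D), D = false.
From the singleton clause (!E), E = false.
That conflicts with the unit clause (E).
Backtrack on A: now try A = false.
From the singleton clause (D), D = true.
From the singleton clause (!E), E = false.
That conflicts with the unit clause (E).
Either choice for A ends in contradiction.
Either choice for B ends in contradiction.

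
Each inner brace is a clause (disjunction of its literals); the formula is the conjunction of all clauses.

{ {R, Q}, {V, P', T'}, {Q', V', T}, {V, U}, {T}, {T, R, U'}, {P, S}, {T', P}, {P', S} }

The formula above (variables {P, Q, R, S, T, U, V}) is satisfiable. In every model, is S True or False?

True

Suppose S = 0.
From the singleton clause (T), T = 1.
From the singleton clause (P), P = 1.
Now (P') is unsatisfied and unit — conflict.
So every satisfying assignment has S = True.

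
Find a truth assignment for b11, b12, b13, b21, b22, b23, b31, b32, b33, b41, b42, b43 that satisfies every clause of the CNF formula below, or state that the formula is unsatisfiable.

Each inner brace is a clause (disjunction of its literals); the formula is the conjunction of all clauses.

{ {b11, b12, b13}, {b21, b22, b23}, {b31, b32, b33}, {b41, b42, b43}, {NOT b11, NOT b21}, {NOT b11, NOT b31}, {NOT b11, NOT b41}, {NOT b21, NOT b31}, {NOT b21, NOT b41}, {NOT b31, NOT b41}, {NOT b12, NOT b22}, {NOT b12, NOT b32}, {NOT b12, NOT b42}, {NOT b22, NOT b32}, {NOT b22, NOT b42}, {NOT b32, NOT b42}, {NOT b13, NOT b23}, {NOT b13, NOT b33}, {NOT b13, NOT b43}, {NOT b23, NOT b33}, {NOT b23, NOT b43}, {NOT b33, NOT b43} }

UNSATISFIABLE

Try b11 = false.
Try b12 = true.
Unit clause (NOT b22) forces b22 = false.
Unit clause (NOT b32) forces b32 = false.
Unit clause (NOT b42) forces b42 = false.
Try b21 = true.
Unit clause (NOT b31) forces b31 = false.
Unit clause (b33) forces b33 = true.
Unit clause (NOT b41) forces b41 = false.
Unit clause (b43) forces b43 = true.
But (NOT b43) is also a unit clause — contradiction.
Backtrack on b21: now try b21 = false.
Unit clause (b23) forces b23 = true.
Unit clause (NOT b13) forces b13 = false.
Unit clause (NOT b33) forces b33 = false.
Unit clause (b31) forces b31 = true.
Unit clause (NOT b41) forces b41 = false.
Unit clause (b43) forces b43 = true.
But (NOT b43) is also a unit clause — contradiction.
Neither b21 = true nor b21 = false works.
Backtrack on b12: now try b12 = false.
Unit clause (b13) forces b13 = true.
Unit clause (NOT b23) forces b23 = false.
Unit clause (NOT b33) forces b33 = false.
Unit clause (NOT b43) forces b43 = false.
Try b21 = true.
Unit clause (NOT b31) forces b31 = false.
Unit clause (b32) forces b32 = true.
Unit clause (NOT b41) forces b41 = false.
Unit clause (b42) forces b42 = true.
But (NOT b42) is also a unit clause — contradiction.
Backtrack on b21: now try b21 = false.
Unit clause (b22) forces b22 = true.
Unit clause (NOT b32) forces b32 = false.
Unit clause (b31) forces b31 = true.
Unit clause (NOT b41) forces b41 = false.
Unit clause (b42) forces b42 = true.
But (NOT b42) is also a unit clause — contradiction.
Neither b21 = true nor b21 = false works.
Neither b12 = true nor b12 = false works.
Backtrack on b11: now try b11 = true.
Unit clause (NOT b21) forces b21 = false.
Unit clause (NOT b31) forces b31 = false.
Unit clause (NOT b41) forces b41 = false.
Try b22 = true.
Unit clause (NOT b12) forces b12 = false.
Unit clause (NOT b32) forces b32 = false.
Unit clause (b33) forces b33 = true.
Unit clause (NOT b42) forces b42 = false.
Unit clause (b43) forces b43 = true.
But (NOT b43) is also a unit clause — contradiction.
Backtrack on b22: now try b22 = false.
Unit clause (b23) forces b23 = true.
Unit clause (NOT b13) forces b13 = false.
Unit clause (NOT b33) forces b33 = false.
Unit clause (b32) forces b32 = true.
Unit clause (NOT b12) forces b12 = false.
Unit clause (NOT b42) forces b42 = false.
Unit clause (b43) forces b43 = true.
But (NOT b43) is also a unit clause — contradiction.
Neither b22 = true nor b22 = false works.
Neither b11 = true nor b11 = false works.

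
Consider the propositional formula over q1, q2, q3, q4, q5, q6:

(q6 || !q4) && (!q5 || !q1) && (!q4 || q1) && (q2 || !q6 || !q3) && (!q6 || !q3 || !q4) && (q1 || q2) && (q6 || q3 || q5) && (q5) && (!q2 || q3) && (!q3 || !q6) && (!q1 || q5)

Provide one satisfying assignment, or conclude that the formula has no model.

q1: false, q2: true, q3: true, q4: false, q5: true, q6: false

The clause (q5) is unit, so q5 = true.
The clause (!q1) is unit, so q1 = false.
The clause (!q4) is unit, so q4 = false.
The clause (q2) is unit, so q2 = true.
The clause (q3) is unit, so q3 = true.
The clause (!q6) is unit, so q6 = false.
Every clause now holds.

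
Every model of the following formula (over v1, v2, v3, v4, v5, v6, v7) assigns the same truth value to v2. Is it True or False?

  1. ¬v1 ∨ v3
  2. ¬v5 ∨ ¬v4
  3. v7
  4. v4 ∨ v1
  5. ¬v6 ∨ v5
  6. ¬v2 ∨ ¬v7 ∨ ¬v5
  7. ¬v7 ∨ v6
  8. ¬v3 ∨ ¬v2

Suppose v2 = True.
From the singleton clause (v7), v7 = True.
From the singleton clause (¬v5), v5 = False.
From the singleton clause (¬v6), v6 = False.
But (v6) is also a unit clause — contradiction.
So every satisfying assignment has v2 = False.

False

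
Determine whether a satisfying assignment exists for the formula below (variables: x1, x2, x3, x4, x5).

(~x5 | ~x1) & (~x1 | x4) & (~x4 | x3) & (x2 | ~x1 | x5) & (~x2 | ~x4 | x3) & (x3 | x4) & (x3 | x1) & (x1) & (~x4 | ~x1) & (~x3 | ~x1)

No

Unit clause (x1) forces x1 = 1.
Unit clause (~x5) forces x5 = 0.
Unit clause (x4) forces x4 = 1.
That conflicts with the unit clause (~x4).
No assignment satisfies every clause.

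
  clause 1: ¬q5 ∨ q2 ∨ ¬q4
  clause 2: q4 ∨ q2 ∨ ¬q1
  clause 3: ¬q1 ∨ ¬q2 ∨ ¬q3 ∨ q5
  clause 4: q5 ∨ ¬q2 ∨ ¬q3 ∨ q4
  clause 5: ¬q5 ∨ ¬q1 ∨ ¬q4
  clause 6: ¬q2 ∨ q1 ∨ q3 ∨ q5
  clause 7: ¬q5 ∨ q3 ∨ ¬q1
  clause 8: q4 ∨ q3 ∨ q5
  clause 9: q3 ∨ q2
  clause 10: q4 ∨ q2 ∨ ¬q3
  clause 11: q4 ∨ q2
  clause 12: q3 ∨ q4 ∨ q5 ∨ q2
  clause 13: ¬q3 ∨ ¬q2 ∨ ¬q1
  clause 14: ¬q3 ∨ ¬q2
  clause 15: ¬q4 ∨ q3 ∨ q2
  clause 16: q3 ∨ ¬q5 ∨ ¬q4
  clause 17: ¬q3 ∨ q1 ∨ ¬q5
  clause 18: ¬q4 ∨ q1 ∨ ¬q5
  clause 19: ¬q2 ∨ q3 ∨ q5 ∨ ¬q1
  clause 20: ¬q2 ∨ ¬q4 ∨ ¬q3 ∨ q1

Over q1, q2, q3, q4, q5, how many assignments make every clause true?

There are 2^5 = 32 truth assignments over (q1, q2, q3, q4, q5).
Split on q5. With q5 = True, the clauses containing q5 are satisfied and ¬q5 drops from the rest; 1 of the 2^4 = 16 assignments to the other variables satisfy what remains.
With q5 = False, by the same count on the reduced clause set, 2 assignments work.
(One model: q1=F, q2=F, q3=T, q4=T, q5=F.)
Total: 1 + 2 = 3.

3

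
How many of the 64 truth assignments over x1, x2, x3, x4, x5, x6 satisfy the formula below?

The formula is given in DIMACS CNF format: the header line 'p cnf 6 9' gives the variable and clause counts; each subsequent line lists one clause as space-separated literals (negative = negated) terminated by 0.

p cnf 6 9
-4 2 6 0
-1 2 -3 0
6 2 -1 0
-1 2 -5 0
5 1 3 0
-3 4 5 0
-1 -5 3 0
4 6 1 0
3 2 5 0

There are 2^6 = 64 truth assignments over (x1, x2, x3, x4, x5, x6).
Split on x6. With x6 = True, the clauses containing x6 are satisfied and ¬x6 drops from the rest; 15 of the 2^5 = 32 assignments to the other variables satisfy what remains.
With x6 = False, by the same count on the reduced clause set, 8 assignments work.
Total: 15 + 8 = 23.

23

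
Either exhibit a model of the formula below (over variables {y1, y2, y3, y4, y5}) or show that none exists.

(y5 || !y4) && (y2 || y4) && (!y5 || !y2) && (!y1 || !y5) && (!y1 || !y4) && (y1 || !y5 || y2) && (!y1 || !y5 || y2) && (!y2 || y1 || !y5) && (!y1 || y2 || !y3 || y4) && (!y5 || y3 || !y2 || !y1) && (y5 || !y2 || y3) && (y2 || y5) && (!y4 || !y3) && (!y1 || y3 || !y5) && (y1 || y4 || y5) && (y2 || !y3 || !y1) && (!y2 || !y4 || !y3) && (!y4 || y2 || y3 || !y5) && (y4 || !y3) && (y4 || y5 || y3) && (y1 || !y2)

Suppose y5 = true.
From the singleton clause (!y2), y2 = false.
From the singleton clause (y4), y4 = true.
From the singleton clause (!y1), y1 = false.
But (y1) is also a unit clause — contradiction.
Undo y5 and try y5 = false.
From the singleton clause (!y4), y4 = false.
From the singleton clause (y2), y2 = true.
From the singleton clause (y3), y3 = true.
But (!y3) is also a unit clause — contradiction.
Neither y5 = true nor y5 = false works.

UNSATISFIABLE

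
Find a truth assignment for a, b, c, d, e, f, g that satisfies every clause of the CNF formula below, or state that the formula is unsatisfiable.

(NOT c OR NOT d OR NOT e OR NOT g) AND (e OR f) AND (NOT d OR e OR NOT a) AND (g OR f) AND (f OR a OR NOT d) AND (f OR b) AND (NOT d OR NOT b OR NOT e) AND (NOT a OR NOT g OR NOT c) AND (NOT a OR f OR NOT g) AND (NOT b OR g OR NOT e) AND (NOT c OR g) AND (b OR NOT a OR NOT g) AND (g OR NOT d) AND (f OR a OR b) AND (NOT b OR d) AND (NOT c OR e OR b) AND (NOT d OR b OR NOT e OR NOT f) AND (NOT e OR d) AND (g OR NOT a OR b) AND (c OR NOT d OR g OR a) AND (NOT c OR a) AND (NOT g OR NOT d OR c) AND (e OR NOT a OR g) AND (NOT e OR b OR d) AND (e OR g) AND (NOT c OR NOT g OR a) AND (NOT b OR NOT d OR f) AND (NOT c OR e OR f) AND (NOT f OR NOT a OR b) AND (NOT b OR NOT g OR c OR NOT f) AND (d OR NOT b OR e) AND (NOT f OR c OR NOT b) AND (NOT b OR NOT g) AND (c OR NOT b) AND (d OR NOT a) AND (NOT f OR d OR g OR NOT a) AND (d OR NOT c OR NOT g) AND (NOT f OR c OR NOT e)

a=false,  b=false,  c=false,  d=false,  e=false,  f=true,  g=true

Try e = false.
The clause (f) is unit, so f = true.
The clause (g) is unit, so g = true.
The clause (NOT b) is unit, so b = false.
The clause (NOT a) is unit, so a = false.
The clause (NOT c) is unit, so c = false.
The clause (NOT d) is unit, so d = false.
Every clause now holds.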